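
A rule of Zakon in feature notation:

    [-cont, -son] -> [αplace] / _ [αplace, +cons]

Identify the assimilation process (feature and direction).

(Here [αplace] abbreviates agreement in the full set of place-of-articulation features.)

The shared variable α links the value of the place features (abbreviated [place]) on the target to the same value on the neighbouring segment, so place is the feature that assimilates.
The conditioning segment sits to the right of the focus bar, meaning the trigger follows the segment that changes — regressive assimilation.

regressive place assimilation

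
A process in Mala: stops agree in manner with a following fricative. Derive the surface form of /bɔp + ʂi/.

[bɔɸʂi]

The rule targets /p/ (voiceless bilabial stop), which sits before the trigger /ʂ/ (fricative).
Changing only its manner to fricative gives [ɸ] — the voiceless bilabial fricative.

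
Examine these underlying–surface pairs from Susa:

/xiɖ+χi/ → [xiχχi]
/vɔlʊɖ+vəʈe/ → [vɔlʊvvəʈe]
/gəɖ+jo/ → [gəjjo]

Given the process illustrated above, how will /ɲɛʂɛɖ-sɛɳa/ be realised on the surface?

The data show regressive total assimilation (/ɖ/ → [χ] before /χ/; /ɖ/ → [v] before /v/; /ɖ/ → [j] before /j/): in every case the target segment becomes identical to its following neighbour, copying more than a single feature.
/ɖ/ is the segment targeted by the rule; it sits immediately before /s/, so it assimilates completely and surfaces as [s].

[ɲɛʂɛssɛɳa]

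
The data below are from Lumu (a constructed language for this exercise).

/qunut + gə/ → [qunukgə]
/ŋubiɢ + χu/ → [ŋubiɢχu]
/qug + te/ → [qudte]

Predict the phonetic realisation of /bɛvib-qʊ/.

The data show regressive place assimilation: /t/ → [k] before /g/; /g/ → [d] before /t/. In each pair only place changes, matching the following consonant, while manner and voice stay constant.
Nothing changes in [ŋubiɢχu]: there the adjacent consonants already agree in place (/ɢ/ and /χ/ are both uvular), so this form is consistent with the same rule.
/b/ is a voiced bilabial stop. The following trigger /q/ is uvular, so /b/ must become uvular as well.
A voiced uvular stop is [ɢ], so the surface segment is [ɢ].

[bɛviɢqʊ]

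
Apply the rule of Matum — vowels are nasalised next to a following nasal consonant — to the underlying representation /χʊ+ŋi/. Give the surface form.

The vowel /ʊ/ is adjacent to the following nasal /ŋ/, so it acquires [+nasal] and surfaces as [ʊ̃].

[χʊ̃ŋi]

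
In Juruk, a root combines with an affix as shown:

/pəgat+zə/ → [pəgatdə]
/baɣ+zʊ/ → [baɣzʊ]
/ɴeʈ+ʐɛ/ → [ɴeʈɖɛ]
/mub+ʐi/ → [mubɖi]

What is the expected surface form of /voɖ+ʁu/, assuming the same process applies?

The data show progressive manner assimilation: /z/ → [d] after /t/; /ʐ/ → [ɖ] after /ʈ/; /ʐ/ → [ɖ] after /b/. In each pair only manner changes, matching the preceding consonant, while place and voice stay constant.
No alternation appears in [baɣzʊ]: there the adjacent consonants already agree in manner (/z/ and /ɣ/ are both fricatives), so this form is consistent with the same rule.
The rule targets /ʁ/ (voiced uvular fricative), which sits after the trigger /ɖ/ (stop).
Changing only its manner to stop gives [ɢ] — the voiced uvular stop.

[voɖɢu]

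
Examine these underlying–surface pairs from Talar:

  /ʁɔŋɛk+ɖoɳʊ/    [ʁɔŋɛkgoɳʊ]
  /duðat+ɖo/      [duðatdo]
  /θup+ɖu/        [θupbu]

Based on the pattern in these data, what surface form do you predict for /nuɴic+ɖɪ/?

[nuɴicɟɪ]

The data show progressive place assimilation: /ɖ/ → [g] after /k/; /ɖ/ → [d] after /t/; /ɖ/ → [b] after /p/. In each pair only place changes, matching the preceding consonant, while manner and voice stay constant.
The rule targets /ɖ/ (voiced retroflex stop), which sits after the trigger /c/ (palatal).
Changing only its place to palatal gives [ɟ] — the voiced palatal stop.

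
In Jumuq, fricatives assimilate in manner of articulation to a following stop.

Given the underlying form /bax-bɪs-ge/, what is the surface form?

The rule targets /x/ (voiceless velar fricative), which sits before the trigger /b/ (stop).
Changing only its manner to stop gives [k] — the voiceless velar stop.
The same rule applies at the second boundary: /s/ → [t] next to /g/.

[bakbɪtge]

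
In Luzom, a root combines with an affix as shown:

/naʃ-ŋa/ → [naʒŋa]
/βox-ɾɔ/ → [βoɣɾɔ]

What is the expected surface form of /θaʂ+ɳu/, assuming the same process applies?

[θaʐɳu]

The data show regressive voicing assimilation: /ʃ/ → [ʒ] before /ŋ/; /x/ → [ɣ] before /ɾ/. In each pair only voicing changes, matching the following consonant, while place and manner stay constant.
The rule targets /ʂ/ (voiceless retroflex fricative), which sits before the trigger /ɳ/ (voiced).
A voiced retroflex fricative is [ʐ], so the surface segment is [ʐ].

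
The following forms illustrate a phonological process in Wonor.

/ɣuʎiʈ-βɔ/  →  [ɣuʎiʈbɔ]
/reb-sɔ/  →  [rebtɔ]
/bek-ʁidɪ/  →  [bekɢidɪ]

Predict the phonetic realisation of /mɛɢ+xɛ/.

The data show progressive manner assimilation: /β/ → [b] after /ʈ/; /s/ → [t] after /b/; /ʁ/ → [ɢ] after /k/. In each pair only manner changes, matching the preceding consonant, while place and voice stay constant.
/x/ is a voiceless velar fricative. The preceding trigger /ɢ/ is a stop, so /x/ must become a stop as well.
The voiceless velar stop is [k], so /x/ → [k].

[mɛɢkɛ]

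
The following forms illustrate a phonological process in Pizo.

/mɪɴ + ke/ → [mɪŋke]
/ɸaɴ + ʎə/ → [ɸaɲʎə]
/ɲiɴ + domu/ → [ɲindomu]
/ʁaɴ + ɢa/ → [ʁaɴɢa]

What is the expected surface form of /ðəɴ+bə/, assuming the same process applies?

The data show regressive place assimilation: /ɴ/ → [ŋ] before /k/; /ɴ/ → [ɲ] before /ʎ/; /ɴ/ → [n] before /d/. In each pair only place changes, matching the following consonant, while manner and voice stay constant.
No alternation appears in [ʁaɴɢa]: there the adjacent consonants already agree in place (/ɴ/ and /ɢ/ are both uvular), so this form is consistent with the same rule.
/ɴ/ is a voiced uvular nasal. The following trigger /b/ is bilabial, so /ɴ/ must become bilabial as well.
Changing only its place to bilabial gives [m] — the voiced bilabial nasal.

[ðəmbə]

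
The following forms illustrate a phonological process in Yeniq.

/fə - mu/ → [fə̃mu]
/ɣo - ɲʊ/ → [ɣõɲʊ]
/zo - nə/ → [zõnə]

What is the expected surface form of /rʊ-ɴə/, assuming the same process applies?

[rʊ̃ɴə]

The data show regressive nasality assimilation (vowel nasalisation): /ə/ → [ə̃] before /m/; /o/ → [õ] before /ɲ/; /o/ → [õ] before /n/ — a vowel is nasalised by an immediately following nasal consonant.
The vowel /ʊ/ is adjacent to the following nasal /ɴ/, so it acquires [+nasal] and surfaces as [ʊ̃].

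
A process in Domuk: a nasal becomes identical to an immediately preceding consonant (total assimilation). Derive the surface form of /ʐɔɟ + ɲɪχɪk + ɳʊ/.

[ʐɔɟɟɪχɪkkʊ]

/ɲ/ is the segment targeted by the rule; it sits immediately after /ɟ/, so it assimilates completely and surfaces as [ɟ].
The same rule applies at the second boundary: /ɳ/ → [k] next to /k/.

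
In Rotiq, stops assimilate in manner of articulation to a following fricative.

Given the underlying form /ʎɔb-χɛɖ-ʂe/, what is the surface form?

The rule targets /b/ (voiced bilabial stop), which sits before the trigger /χ/ (fricative).
The voiced bilabial fricative is [β], so /b/ → [β].
At the second juncture, /ɖ/ likewise becomes [ʐ] adjacent to /ʂ/.

[ʎɔβχɛʐʂe]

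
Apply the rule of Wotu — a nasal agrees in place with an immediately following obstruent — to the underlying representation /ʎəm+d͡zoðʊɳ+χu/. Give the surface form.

/m/ is a voiced bilabial nasal. The following trigger /d͡z/ is alveolar, so /m/ must become alveolar as well.
Changing only its place to alveolar gives [n] — the voiced alveolar nasal.
At the second juncture, /ɳ/ likewise becomes [ɴ] adjacent to /χ/.

[ʎənd͡zoðʊɴχu]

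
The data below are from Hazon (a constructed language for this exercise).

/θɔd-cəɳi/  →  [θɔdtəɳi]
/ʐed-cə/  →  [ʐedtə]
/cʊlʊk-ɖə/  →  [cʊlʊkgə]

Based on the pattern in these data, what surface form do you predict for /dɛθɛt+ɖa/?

The data show progressive place assimilation: /c/ → [t] after /d/; /ɖ/ → [g] after /k/. In each pair only place changes, matching the preceding consonant, while manner and voice stay constant.
/ɖ/ is a voiced retroflex stop. The preceding trigger /t/ is alveolar, so /ɖ/ must become alveolar as well.
A voiced alveolar stop is [d], so the surface segment is [d].

[dɛθɛtda]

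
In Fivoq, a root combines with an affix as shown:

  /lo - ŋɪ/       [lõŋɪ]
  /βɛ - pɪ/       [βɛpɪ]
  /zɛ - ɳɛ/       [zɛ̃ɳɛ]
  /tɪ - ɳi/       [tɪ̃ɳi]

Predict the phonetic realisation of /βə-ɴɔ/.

The data show regressive nasality assimilation (vowel nasalisation): /o/ → [õ] before /ŋ/; /ɛ/ → [ɛ̃] before /ɳ/; /ɪ/ → [ɪ̃] before /ɳ/ — a vowel is nasalised by an immediately following nasal consonant.
No change occurs in [βɛpɪ] because the vowel at the boundary is adjacent to an oral consonant, not a nasal (/ɛ/ next to /p/).
The vowel /ə/ is adjacent to the following nasal /ɴ/, so it acquires [+nasal] and surfaces as [ə̃].

[βə̃ɴɔ]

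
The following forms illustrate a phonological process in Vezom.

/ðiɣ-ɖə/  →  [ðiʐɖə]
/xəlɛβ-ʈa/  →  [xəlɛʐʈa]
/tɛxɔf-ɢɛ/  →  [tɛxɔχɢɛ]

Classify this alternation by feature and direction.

regressive place assimilation

Comparing underlying and surface forms, /ɣ/ → [ʐ] is the alternation; the neighbouring /ɖ/ is constant.
/ɣ/ is velar while /ɖ/ is retroflex; the output [ʐ] is retroflex, matching the trigger — so the feature that spreads is place.
Manner and voice are unchanged, so the assimilation is partial, not total.
The same holds elsewhere in the data: /β/ → [ʐ] before /ʈ/ (bilabial → retroflex, matching retroflex); /f/ → [χ] before /ɢ/ (labiodental → uvular, matching uvular) — only place changes, and always toward the following segment.
The trigger is the following segment, so the direction is regressive (anticipatory).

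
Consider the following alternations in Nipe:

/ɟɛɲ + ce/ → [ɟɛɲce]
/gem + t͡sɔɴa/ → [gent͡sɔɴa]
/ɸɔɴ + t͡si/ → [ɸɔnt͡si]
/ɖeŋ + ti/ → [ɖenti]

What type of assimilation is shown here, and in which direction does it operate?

The segment that alternates is /m/, which surfaces as [n] when adjacent to /t͡s/.
The change bilabial → alveolar matches the place of the following /t͡s/, identifying this as place assimilation.
Manner and voice are unchanged, so the assimilation is partial, not total.
The other alternating forms pattern the same way: /ɴ/ → [n] before /t͡s/ (uvular → alveolar, matching alveolar); /ŋ/ → [n] before /t/ (velar → alveolar, matching alveolar) — only place changes, and always toward the following segment.
Nothing changes in [ɟɛɲce]: there the adjacent consonants already agree in place (/ɲ/ and /c/ are both palatal), so this form is consistent with the same rule.
Since the segment that changes precedes the conditioning segment, the assimilation is regressive.

regressive place assimilation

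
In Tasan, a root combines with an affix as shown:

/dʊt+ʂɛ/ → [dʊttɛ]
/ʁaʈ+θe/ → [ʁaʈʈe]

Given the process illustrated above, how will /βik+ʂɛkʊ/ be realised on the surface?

The data show progressive total assimilation (/ʂ/ → [t] after /t/; /θ/ → [ʈ] after /ʈ/): in every case the target segment becomes identical to its preceding neighbour, copying more than a single feature.
/ʂ/ is the segment targeted by the rule; it sits immediately after /k/, so it assimilates completely and surfaces as [k].

[βikkɛkʊ]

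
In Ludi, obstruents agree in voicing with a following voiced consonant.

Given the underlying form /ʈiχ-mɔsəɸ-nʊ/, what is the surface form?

[ʈiʁmɔsəβnʊ]

/χ/ is a voiceless uvular fricative. The following trigger /m/ is voiced, so /χ/ must become voiced as well.
Changing only its voicing to voiced gives [ʁ] — the voiced uvular fricative.
The same rule applies at the second boundary: /ɸ/ → [β] next to /n/.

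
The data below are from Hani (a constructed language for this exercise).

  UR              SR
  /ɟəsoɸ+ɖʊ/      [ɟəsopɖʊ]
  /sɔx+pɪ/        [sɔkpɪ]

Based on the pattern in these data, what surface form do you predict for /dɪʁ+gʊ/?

The data show regressive manner assimilation: /ɸ/ → [p] before /ɖ/; /x/ → [k] before /p/. In each pair only manner changes, matching the following consonant, while place and voice stay constant.
/ʁ/ is a voiced uvular fricative. The following trigger /g/ is a stop, so /ʁ/ must become a stop as well.
The voiced uvular stop is [ɢ], so /ʁ/ → [ɢ].

[dɪɢgʊ]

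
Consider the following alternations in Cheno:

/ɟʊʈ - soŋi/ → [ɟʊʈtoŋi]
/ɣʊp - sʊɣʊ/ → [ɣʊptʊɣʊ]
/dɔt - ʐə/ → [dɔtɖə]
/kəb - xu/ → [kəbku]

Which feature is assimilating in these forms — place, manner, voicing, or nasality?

manner

The segment that alternates is /s/, which surfaces as [t] when adjacent to /ʈ/.
The change fricative → stop matches the manner of the preceding /ʈ/, identifying this as manner assimilation.
The other alternating forms pattern the same way: /s/ → [t] after /p/ (fricative → stop, matching a stop); /ʐ/ → [ɖ] after /t/ (fricative → stop, matching a stop); /x/ → [k] after /b/ (fricative → stop, matching a stop) — only manner changes, and always toward the preceding segment.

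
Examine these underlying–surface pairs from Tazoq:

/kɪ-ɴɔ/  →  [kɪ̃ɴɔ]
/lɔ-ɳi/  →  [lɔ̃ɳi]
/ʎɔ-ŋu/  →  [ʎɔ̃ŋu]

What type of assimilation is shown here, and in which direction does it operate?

regressive nasality assimilation (vowel nasalisation)

The vowel /ɪ/ surfaces as nasalised [ɪ̃] next to the following nasal /ɴ/ — it has acquired the [+nasal] feature of its neighbour.
Likewise in the remaining data: /ɔ/ → [ɔ̃] before /ɳ/; /ɔ/ → [ɔ̃] before /ŋ/ — each time a vowel is nasalised next to a following nasal.
Because the conditioning nasal is to the right of the vowel that changes, the process is regressive (anticipatory).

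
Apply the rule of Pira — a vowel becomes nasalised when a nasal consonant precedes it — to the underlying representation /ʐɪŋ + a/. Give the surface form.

/a/ sits next to the nasal /ŋ/ and is therefore nasalised to [ã].

[ʐɪŋã]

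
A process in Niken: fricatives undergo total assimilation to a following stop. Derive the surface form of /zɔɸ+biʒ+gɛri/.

/ɸ/ is the segment targeted by the rule; it sits immediately before /b/, so it assimilates completely and surfaces as [b].
The same rule applies at the second boundary: /ʒ/ → [g] next to /g/.

[zɔbbiggɛri]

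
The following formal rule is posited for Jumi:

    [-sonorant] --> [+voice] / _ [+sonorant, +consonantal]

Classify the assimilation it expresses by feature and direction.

The target ([-sonorant], obstruents) acquires [+voice] next to a sonorant consonant ([+sonorant, +consonantal]) — it takes on the voicing of its neighbour, so the feature that spreads is voicing.
Since the environment is written after the underscore, the trigger follows the target; the direction is regressive.

regressive voicing assimilation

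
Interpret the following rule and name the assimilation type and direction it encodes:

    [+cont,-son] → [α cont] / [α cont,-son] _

The shared variable α links the value of [cont] on the target to that of the neighbouring obstruent. [cont] distinguishes stops from fricatives — a manner-of-articulation feature — so this is manner assimilation.
Since the environment is written before the underscore, the trigger precedes the target; the direction is progressive.

progressive manner assimilation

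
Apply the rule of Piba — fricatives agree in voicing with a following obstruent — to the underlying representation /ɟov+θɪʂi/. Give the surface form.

[ɟofθɪʂi]

/v/ is a voiced labiodental fricative. The following trigger /θ/ is voiceless, so /v/ must become voiceless as well.
The voiceless labiodental fricative is [f], so /v/ → [f].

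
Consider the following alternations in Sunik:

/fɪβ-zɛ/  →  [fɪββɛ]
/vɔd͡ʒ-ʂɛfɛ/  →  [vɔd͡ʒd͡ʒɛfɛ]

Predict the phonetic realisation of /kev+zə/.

The data show progressive total assimilation (/z/ → [β] after /β/; /ʂ/ → [d͡ʒ] after /d͡ʒ/): in every case the target segment becomes identical to its preceding neighbour, copying more than a single feature.
/z/ is the segment targeted by the rule; it sits immediately after /v/, so it assimilates completely and surfaces as [v].

[kevvə]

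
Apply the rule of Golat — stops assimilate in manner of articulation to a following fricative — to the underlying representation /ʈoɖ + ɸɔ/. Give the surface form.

The rule targets /ɖ/ (voiced retroflex stop), which sits before the trigger /ɸ/ (fricative).
A voiced retroflex fricative is [ʐ], so the surface segment is [ʐ].

[ʈoʐɸɔ]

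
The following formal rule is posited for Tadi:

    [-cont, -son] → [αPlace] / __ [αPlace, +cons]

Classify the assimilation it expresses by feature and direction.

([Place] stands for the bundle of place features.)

regressive place assimilation

The shared variable α links the value of the place features (abbreviated [Place]) on the target to the same value on the neighbouring segment, so place is the feature that assimilates.
Since the environment is written after the underscore, the trigger follows the target; the direction is regressive.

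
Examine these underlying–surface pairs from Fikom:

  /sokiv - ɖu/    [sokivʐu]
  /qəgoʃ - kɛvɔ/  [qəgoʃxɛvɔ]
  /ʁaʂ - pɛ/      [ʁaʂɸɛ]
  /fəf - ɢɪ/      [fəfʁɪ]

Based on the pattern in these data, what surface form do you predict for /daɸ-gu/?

[daɸɣu]

The data show progressive manner assimilation: /ɖ/ → [ʐ] after /v/; /k/ → [x] after /ʃ/; /p/ → [ɸ] after /ʂ/; /ɢ/ → [ʁ] after /f/. In each pair only manner changes, matching the preceding consonant, while place and voice stay constant.
The rule targets /g/ (voiced velar stop), which sits after the trigger /ɸ/ (fricative).
Changing only its manner to fricative gives [ɣ] — the voiced velar fricative.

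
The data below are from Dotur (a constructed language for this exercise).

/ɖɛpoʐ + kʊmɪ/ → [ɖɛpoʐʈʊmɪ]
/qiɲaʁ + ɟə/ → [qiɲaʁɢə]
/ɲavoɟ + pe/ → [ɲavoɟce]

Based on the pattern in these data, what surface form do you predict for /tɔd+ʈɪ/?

[tɔdtɪ]

The data show progressive place assimilation: /k/ → [ʈ] after /ʐ/; /ɟ/ → [ɢ] after /ʁ/; /p/ → [c] after /ɟ/. In each pair only place changes, matching the preceding consonant, while manner and voice stay constant.
The rule targets /ʈ/ (voiceless retroflex stop), which sits after the trigger /d/ (alveolar).
Changing only its place to alveolar gives [t] — the voiceless alveolar stop.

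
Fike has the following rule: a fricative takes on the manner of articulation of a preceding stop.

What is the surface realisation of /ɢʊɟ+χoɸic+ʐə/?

The rule targets /χ/ (voiceless uvular fricative), which sits after the trigger /ɟ/ (stop).
A voiceless uvular stop is [q], so the surface segment is [q].
The same rule applies at the second boundary: /ʐ/ → [ɖ] next to /c/.

[ɢʊɟqoɸicɖə]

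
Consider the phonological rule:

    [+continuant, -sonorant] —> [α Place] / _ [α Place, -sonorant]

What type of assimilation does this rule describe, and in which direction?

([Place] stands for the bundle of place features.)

The shared variable α links the value of the place features (abbreviated [Place]) on the target to the same value on the neighbouring segment, so place is the feature that assimilates.
The conditioning segment sits to the right of the focus bar, meaning the trigger follows the segment that changes — regressive assimilation.

regressive place assimilation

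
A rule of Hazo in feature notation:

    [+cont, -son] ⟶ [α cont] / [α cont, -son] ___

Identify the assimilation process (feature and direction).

progressive manner assimilation

The rule copies [cont] (continuancy) from the environment onto the target fricatives; since [±cont] encodes the stop/fricative manner contrast, the assimilating dimension is manner.
The conditioning segment sits to the left of the focus bar, meaning the trigger precedes the segment that changes — progressive assimilation.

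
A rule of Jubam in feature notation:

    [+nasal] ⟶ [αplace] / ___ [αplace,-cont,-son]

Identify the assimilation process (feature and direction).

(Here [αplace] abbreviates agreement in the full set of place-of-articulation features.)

The shared variable α links the value of the place features (abbreviated [place]) on the target to the same value on the neighbouring segment, so place is the feature that assimilates.
The conditioning segment sits to the right of the focus bar, meaning the trigger follows the segment that changes — regressive assimilation.

regressive place assimilation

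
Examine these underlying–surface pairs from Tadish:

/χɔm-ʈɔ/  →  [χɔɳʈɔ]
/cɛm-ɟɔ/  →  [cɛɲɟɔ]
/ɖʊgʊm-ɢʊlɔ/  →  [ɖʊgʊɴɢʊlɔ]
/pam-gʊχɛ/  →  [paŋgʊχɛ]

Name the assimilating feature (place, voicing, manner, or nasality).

Underlying /m/ is realised as [ɳ] next to /ʈ/; /ʈ/ itself does not change.
/m/ is bilabial while /ʈ/ is retroflex; the output [ɳ] is retroflex, matching the trigger — so the feature that spreads is place.
Checking the remaining alternations: /m/ → [ɲ] before /ɟ/ (bilabial → palatal, matching palatal); /m/ → [ɴ] before /ɢ/ (bilabial → uvular, matching uvular); /m/ → [ŋ] before /g/ (bilabial → velar, matching velar) — only place changes, and always toward the following segment.

place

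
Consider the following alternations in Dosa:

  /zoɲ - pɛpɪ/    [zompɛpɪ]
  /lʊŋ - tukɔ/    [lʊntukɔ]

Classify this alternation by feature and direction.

regressive place assimilation

Underlying /ɲ/ is realised as [m] next to /p/; /p/ itself does not change.
/ɲ/ is palatal while /p/ is bilabial; the output [m] is bilabial, matching the trigger — so the feature that spreads is place.
Manner and voice are unchanged, so the assimilation is partial, not total.
Checking the remaining alternation: /ŋ/ → [n] before /t/ (velar → alveolar, matching alveolar) — only place changes, and always toward the following segment.
The trigger is the following segment, so the direction is regressive (anticipatory).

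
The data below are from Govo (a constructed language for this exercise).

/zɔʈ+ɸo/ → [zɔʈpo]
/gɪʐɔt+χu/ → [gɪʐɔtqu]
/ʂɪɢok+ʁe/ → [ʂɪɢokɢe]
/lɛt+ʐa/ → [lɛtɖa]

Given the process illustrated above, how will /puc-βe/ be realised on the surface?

[pucbe]

The data show progressive manner assimilation: /ɸ/ → [p] after /ʈ/; /χ/ → [q] after /t/; /ʁ/ → [ɢ] after /k/; /ʐ/ → [ɖ] after /t/. In each pair only manner changes, matching the preceding consonant, while place and voice stay constant.
The rule targets /β/ (voiced bilabial fricative), which sits after the trigger /c/ (stop).
A voiced bilabial stop is [b], so the surface segment is [b].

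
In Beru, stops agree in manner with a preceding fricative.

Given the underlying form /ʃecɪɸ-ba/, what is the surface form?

/b/ is a voiced bilabial stop. The preceding trigger /ɸ/ is a fricative, so /b/ must become a fricative as well.
The voiced bilabial fricative is [β], so /b/ → [β].

[ʃecɪɸβa]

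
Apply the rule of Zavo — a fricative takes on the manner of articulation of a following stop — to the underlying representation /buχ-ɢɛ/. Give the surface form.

[buqɢɛ]

/χ/ is a voiceless uvular fricative. The following trigger /ɢ/ is a stop, so /χ/ must become a stop as well.
The voiceless uvular stop is [q], so /χ/ → [q].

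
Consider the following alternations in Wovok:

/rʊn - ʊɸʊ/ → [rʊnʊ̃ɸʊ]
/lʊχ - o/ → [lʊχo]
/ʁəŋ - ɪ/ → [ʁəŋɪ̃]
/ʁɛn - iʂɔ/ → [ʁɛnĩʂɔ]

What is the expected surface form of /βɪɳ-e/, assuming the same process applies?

[βɪɳẽ]

The data show progressive nasality assimilation (vowel nasalisation): /ʊ/ → [ʊ̃] after /n/; /ɪ/ → [ɪ̃] after /ŋ/; /i/ → [ĩ] after /n/ — a vowel is nasalised by an immediately preceding nasal consonant.
No change occurs in [lʊχo] because the vowel at the boundary is adjacent to an oral consonant, not a nasal (/o/ next to /χ/).
/e/ sits next to the nasal /ɳ/ and is therefore nasalised to [ẽ].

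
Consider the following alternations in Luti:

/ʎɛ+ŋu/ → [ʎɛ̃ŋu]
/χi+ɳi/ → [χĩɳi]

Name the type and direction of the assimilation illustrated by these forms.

regressive nasality assimilation (vowel nasalisation)

The vowel /ɛ/ surfaces as nasalised [ɛ̃] next to the following nasal /ŋ/ — it has acquired the [+nasal] feature of its neighbour.
Likewise in the remaining data: /i/ → [ĩ] before /ɳ/ — each time a vowel is nasalised next to a following nasal.
Because the conditioning nasal is to the right of the vowel that changes, the process is regressive (anticipatory).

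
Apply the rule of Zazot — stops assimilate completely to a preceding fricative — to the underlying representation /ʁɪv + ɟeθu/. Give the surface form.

/ɟ/ is the segment targeted by the rule; it sits immediately after /v/, so it assimilates completely and surfaces as [v].

[ʁɪvveθu]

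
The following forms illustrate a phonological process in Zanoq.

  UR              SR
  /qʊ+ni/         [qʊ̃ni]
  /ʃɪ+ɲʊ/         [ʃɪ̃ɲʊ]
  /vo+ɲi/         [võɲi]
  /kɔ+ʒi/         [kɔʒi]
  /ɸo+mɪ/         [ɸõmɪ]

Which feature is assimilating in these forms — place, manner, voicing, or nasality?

nasality

The vowel /ʊ/ surfaces as nasalised [ʊ̃] next to the following nasal /n/ — it has acquired the [+nasal] feature of its neighbour.
The other forms show the same pattern: /ɪ/ → [ɪ̃] before /ɲ/; /o/ → [õ] before /ɲ/; /o/ → [õ] before /m/ — each time a vowel is nasalised next to a following nasal.
No change occurs in [kɔʒi] because the vowel at the boundary is adjacent to an oral consonant, not a nasal (/ɔ/ next to /ʒ/).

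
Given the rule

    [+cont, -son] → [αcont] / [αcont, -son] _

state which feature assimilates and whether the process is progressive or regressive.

The shared variable α links the value of [cont] on the target to that of the neighbouring obstruent. [cont] distinguishes stops from fricatives — a manner-of-articulation feature — so this is manner assimilation.
Since the environment is written before the underscore, the trigger precedes the target; the direction is progressive.

progressive manner assimilation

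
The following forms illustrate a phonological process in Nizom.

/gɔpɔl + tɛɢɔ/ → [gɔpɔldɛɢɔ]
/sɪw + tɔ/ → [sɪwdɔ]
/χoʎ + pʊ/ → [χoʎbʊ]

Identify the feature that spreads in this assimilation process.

voicing

Comparing underlying and surface forms, /t/ → [d] is the alternation; the neighbouring /l/ is constant.
/t/ is voiceless while /l/ is voiced; the output [d] is voiced, matching the trigger — so the feature that spreads is voicing.
The same holds elsewhere in the data: /t/ → [d] after /w/ (voiceless → voiced, matching voiced); /p/ → [b] after /ʎ/ (voiceless → voiced, matching voiced) — only voicing changes, and always toward the preceding segment.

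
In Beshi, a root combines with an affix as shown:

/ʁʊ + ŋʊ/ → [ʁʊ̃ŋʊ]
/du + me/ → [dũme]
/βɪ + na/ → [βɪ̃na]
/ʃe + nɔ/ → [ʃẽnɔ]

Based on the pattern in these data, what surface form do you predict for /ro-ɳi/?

The data show regressive nasality assimilation (vowel nasalisation): /ʊ/ → [ʊ̃] before /ŋ/; /u/ → [ũ] before /m/; /ɪ/ → [ɪ̃] before /n/; /e/ → [ẽ] before /n/ — a vowel is nasalised by an immediately following nasal consonant.
/o/ sits next to the nasal /ɳ/ and is therefore nasalised to [õ].

[rõɳi]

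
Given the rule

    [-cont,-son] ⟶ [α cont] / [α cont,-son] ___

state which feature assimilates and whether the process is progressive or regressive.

progressive manner assimilation

The rule copies [cont] (continuancy) from the environment onto the target stops; since [±cont] encodes the stop/fricative manner contrast, the assimilating dimension is manner.
The conditioning segment sits to the left of the focus bar, meaning the trigger precedes the segment that changes — progressive assimilation.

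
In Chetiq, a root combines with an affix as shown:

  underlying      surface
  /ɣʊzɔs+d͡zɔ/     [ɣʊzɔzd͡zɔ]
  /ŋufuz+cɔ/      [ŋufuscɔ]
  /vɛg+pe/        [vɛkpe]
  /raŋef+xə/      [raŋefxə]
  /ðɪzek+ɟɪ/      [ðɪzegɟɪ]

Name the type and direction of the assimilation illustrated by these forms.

regressive voicing assimilation

The segment that alternates is /s/, which surfaces as [z] when adjacent to /d͡z/.
/s/ is voiceless while /d͡z/ is voiced; the output [z] is voiced, matching the trigger — so the feature that spreads is voicing.
Place and manner are unchanged, so the assimilation is partial, not total.
The other alternating forms pattern the same way: /z/ → [s] before /c/ (voiced → voiceless, matching voiceless); /g/ → [k] before /p/ (voiced → voiceless, matching voiceless); /k/ → [g] before /ɟ/ (voiceless → voiced, matching voiced) — only voicing changes, and always toward the following segment.
No alternation appears in [raŋefxə]: there the adjacent consonants already agree in voicing (/f/ and /x/ are both voiceless), so this form is consistent with the same rule.
The trigger is the following segment, so the direction is regressive (anticipatory).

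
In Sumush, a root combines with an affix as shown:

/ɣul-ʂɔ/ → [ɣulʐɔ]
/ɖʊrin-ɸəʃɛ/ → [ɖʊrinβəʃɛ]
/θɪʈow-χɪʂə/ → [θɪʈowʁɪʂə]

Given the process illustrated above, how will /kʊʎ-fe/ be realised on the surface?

[kʊʎve]

The data show progressive voicing assimilation: /ʂ/ → [ʐ] after /l/; /ɸ/ → [β] after /n/; /χ/ → [ʁ] after /w/. In each pair only voicing changes, matching the preceding consonant, while place and manner stay constant.
The rule targets /f/ (voiceless labiodental fricative), which sits after the trigger /ʎ/ (voiced).
Changing only its voicing to voiced gives [v] — the voiced labiodental fricative.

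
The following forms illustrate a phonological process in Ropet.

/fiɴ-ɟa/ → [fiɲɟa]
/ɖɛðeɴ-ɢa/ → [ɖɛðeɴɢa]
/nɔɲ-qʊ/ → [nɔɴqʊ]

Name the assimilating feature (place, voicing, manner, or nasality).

Comparing underlying and surface forms, /ɴ/ → [ɲ] is the alternation; the neighbouring /ɟ/ is constant.
/ɴ/ is uvular while /ɟ/ is palatal; the output [ɲ] is palatal, matching the trigger — so the feature that spreads is place.
The same holds elsewhere in the data: /ɲ/ → [ɴ] before /q/ (palatal → uvular, matching uvular) — only place changes, and always toward the following segment.
No alternation appears in [ɖɛðeɴɢa]: there the adjacent consonants already agree in place (/ɴ/ and /ɢ/ are both uvular), so this form is consistent with the same rule.

place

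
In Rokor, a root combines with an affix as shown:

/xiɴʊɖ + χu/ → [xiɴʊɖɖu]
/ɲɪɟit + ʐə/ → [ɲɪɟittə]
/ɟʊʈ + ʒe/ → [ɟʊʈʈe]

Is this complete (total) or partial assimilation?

Underlying /χ/ is realised as [ɖ] next to /ɖ/; /ɖ/ itself does not change.
The output [ɖ] is identical to the trigger /ɖ/ — every feature (place, manner, voicing) has been copied — so this is total assimilation.
The other forms behave the same way: /ʐ/ → [t] after /t/; /ʒ/ → [ʈ] after /ʈ/ — in each case the output is a copy of the preceding consonant.

total assimilation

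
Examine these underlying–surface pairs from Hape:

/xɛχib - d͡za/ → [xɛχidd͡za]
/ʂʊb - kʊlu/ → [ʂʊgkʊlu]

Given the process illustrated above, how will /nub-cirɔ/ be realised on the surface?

[nuɟcirɔ]

The data show regressive place assimilation: /b/ → [d] before /d͡z/; /b/ → [g] before /k/. In each pair only place changes, matching the following consonant, while manner and voice stay constant.
/b/ is a voiced bilabial stop. The following trigger /c/ is palatal, so /b/ must become palatal as well.
The voiced palatal stop is [ɟ], so /b/ → [ɟ].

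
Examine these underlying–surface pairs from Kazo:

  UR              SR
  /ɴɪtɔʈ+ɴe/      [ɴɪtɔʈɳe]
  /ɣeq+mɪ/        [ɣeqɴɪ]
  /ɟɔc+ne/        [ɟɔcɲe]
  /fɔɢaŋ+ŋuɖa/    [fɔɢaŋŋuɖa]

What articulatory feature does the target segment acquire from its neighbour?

Underlying /ɴ/ is realised as [ɳ] next to /ʈ/; /ʈ/ itself does not change.
The change uvular → retroflex matches the place of the preceding /ʈ/, identifying this as place assimilation.
Checking the remaining alternations: /m/ → [ɴ] after /q/ (bilabial → uvular, matching uvular); /n/ → [ɲ] after /c/ (alveolar → palatal, matching palatal) — only place changes, and always toward the preceding segment.
Nothing changes in [fɔɢaŋŋuɖa]: there the adjacent consonants already agree in place (/ŋ/ and /ŋ/ are both velar), so this form is consistent with the same rule.

place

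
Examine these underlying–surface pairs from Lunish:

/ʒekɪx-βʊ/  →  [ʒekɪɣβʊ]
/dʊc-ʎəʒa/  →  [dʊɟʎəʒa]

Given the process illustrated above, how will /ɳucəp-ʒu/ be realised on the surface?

The data show regressive voicing assimilation: /x/ → [ɣ] before /β/; /c/ → [ɟ] before /ʎ/. In each pair only voicing changes, matching the following consonant, while place and manner stay constant.
/p/ is a voiceless bilabial stop. The following trigger /ʒ/ is voiced, so /p/ must become voiced as well.
Changing only its voicing to voiced gives [b] — the voiced bilabial stop.

[ɳucəbʒu]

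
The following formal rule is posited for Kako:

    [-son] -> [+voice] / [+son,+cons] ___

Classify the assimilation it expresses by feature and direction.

The target ([-son], obstruents) acquires [+voice] next to a sonorant consonant ([+son,+cons]) — it takes on the voicing of its neighbour, so the feature that spreads is voicing.
Since the environment is written before the underscore, the trigger precedes the target; the direction is progressive.

progressive voicing assimilation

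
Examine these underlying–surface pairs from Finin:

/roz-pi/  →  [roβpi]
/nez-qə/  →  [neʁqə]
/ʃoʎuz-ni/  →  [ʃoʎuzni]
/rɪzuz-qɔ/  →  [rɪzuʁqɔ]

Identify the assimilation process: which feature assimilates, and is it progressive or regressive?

regressive place assimilation

Underlying /z/ is realised as [β] next to /p/; /p/ itself does not change.
/z/ is alveolar while /p/ is bilabial; the output [β] is bilabial, matching the trigger — so the feature that spreads is place.
Manner and voice are unchanged, so the assimilation is partial, not total.
The other alternating form patterns the same way: /z/ → [ʁ] before /q/ (alveolar → uvular, matching uvular) — only place changes, and always toward the following segment.
No alternation appears in [ʃoʎuzni]: there the adjacent consonants already agree in place (/z/ and /n/ are both alveolar), so this form is consistent with the same rule.
The trigger is the following segment, so the direction is regressive (anticipatory).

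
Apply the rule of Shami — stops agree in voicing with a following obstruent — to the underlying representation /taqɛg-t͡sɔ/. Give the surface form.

/g/ is a voiced velar stop. The following trigger /t͡s/ is voiceless, so /g/ must become voiceless as well.
Changing only its voicing to voiceless gives [k] — the voiceless velar stop.

[taqɛkt͡sɔ]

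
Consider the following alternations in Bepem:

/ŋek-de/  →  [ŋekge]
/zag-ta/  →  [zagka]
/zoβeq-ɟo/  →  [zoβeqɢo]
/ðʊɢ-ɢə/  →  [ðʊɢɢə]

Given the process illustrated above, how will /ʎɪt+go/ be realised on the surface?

[ʎɪtdo]

The data show progressive place assimilation: /d/ → [g] after /k/; /t/ → [k] after /g/; /ɟ/ → [ɢ] after /q/. In each pair only place changes, matching the preceding consonant, while manner and voice stay constant.
No alternation appears in [ðʊɢɢə]: there the adjacent consonants already agree in place (/ɢ/ and /ɢ/ are both uvular), so this form is consistent with the same rule.
/g/ is a voiced velar stop. The preceding trigger /t/ is alveolar, so /g/ must become alveolar as well.
Changing only its place to alveolar gives [d] — the voiced alveolar stop.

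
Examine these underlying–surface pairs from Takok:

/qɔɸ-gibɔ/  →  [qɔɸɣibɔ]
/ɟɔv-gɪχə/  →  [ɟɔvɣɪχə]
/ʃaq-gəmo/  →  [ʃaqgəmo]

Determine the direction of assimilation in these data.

progressive

Comparing underlying and surface forms, /g/ → [ɣ] is the alternation; the neighbouring /ɸ/ is constant.
/g/ is a stop while /ɸ/ is a fricative; the output [ɣ] is a fricative, matching the trigger — so the feature that spreads is manner.
The same holds elsewhere in the data: /g/ → [ɣ] after /v/ (stop → fricative, matching a fricative) — only manner changes, and always toward the preceding segment.
No alternation appears in [ʃaqgəmo]: there the adjacent consonants already agree in manner (/g/ and /q/ are both stops), so this form is consistent with the same rule.
Since the segment that changes follows the conditioning segment, the assimilation is progressive.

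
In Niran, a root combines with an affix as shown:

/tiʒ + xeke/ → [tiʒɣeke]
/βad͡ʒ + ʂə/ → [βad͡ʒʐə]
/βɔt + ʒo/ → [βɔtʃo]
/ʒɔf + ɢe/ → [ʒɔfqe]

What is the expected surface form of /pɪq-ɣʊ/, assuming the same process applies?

[pɪqxʊ]

The data show progressive voicing assimilation: /x/ → [ɣ] after /ʒ/; /ʂ/ → [ʐ] after /d͡ʒ/; /ʒ/ → [ʃ] after /t/; /ɢ/ → [q] after /f/. In each pair only voicing changes, matching the preceding consonant, while place and manner stay constant.
/ɣ/ is a voiced velar fricative. The preceding trigger /q/ is voiceless, so /ɣ/ must become voiceless as well.
Changing only its voicing to voiceless gives [x] — the voiceless velar fricative.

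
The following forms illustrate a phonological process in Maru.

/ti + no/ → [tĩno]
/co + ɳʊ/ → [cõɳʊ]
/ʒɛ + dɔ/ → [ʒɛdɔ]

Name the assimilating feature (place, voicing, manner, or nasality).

nasality

The vowel /i/ surfaces as nasalised [ĩ] next to the following nasal /n/ — it has acquired the [+nasal] feature of its neighbour.
Likewise in the remaining data: /o/ → [õ] before /ɳ/ — each time a vowel is nasalised next to a following nasal.
No change occurs in [ʒɛdɔ] because the vowel at the boundary is adjacent to an oral consonant, not a nasal (/ɛ/ next to /d/).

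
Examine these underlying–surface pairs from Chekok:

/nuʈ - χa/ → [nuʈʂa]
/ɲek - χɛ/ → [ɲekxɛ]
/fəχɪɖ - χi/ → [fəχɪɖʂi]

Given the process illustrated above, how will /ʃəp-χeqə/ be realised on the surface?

[ʃəpɸeqə]

The data show progressive place assimilation: /χ/ → [ʂ] after /ʈ/; /χ/ → [x] after /k/; /χ/ → [ʂ] after /ɖ/. In each pair only place changes, matching the preceding consonant, while manner and voice stay constant.
/χ/ is a voiceless uvular fricative. The preceding trigger /p/ is bilabial, so /χ/ must become bilabial as well.
The voiceless bilabial fricative is [ɸ], so /χ/ → [ɸ].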